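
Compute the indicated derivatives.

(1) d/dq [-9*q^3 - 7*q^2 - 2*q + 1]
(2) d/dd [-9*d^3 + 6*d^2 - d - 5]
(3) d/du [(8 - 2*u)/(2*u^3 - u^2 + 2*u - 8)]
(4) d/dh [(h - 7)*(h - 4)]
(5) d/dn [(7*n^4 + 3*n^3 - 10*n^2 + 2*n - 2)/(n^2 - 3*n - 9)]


(1) = -27*q^2 - 14*q - 2
(2) = -27*d^2 + 12*d - 1
(3) = 2*(-2*u^3 + u^2 - 2*u + 2*(u - 4)*(3*u^2 - u + 1) + 8)/(2*u^3 - u^2 + 2*u - 8)^2
(4) = 2*h - 11
(5) = (14*n^5 - 60*n^4 - 270*n^3 - 53*n^2 + 184*n - 24)/(n^4 - 6*n^3 - 9*n^2 + 54*n + 81)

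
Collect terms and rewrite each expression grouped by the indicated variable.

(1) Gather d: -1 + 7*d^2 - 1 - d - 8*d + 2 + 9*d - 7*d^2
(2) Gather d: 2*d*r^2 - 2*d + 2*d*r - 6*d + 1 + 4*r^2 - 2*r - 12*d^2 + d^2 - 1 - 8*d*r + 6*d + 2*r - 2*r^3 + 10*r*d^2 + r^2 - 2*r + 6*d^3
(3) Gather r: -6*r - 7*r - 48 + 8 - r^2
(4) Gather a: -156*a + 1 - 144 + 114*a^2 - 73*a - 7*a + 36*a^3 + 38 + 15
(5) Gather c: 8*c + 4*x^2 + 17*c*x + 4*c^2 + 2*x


(1) = 0
(2) = 6*d^3 + d^2*(10*r - 11) + d*(2*r^2 - 6*r - 2) - 2*r^3 + 5*r^2 - 2*r
(3) = -r^2 - 13*r - 40
(4) = 36*a^3 + 114*a^2 - 236*a - 90
(5) = 4*c^2 + c*(17*x + 8) + 4*x^2 + 2*x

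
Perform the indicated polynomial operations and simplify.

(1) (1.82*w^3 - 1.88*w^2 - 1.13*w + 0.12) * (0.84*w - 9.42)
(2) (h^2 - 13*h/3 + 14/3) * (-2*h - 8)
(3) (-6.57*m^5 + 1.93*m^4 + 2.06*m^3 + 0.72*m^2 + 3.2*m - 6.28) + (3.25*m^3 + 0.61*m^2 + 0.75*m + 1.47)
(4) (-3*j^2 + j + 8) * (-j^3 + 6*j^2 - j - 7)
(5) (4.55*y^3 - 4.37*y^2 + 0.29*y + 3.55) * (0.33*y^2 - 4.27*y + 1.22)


(1) = 1.5288*w^4 - 18.7236*w^3 + 16.7604*w^2 + 10.7454*w - 1.1304
(2) = -2*h^3 + 2*h^2/3 + 76*h/3 - 112/3
(3) = -6.57*m^5 + 1.93*m^4 + 5.31*m^3 + 1.33*m^2 + 3.95*m - 4.81
(4) = 3*j^5 - 19*j^4 + j^3 + 68*j^2 - 15*j - 56
(5) = 1.5015*y^5 - 20.8706*y^4 + 24.3066*y^3 - 5.3982*y^2 - 14.8047*y + 4.331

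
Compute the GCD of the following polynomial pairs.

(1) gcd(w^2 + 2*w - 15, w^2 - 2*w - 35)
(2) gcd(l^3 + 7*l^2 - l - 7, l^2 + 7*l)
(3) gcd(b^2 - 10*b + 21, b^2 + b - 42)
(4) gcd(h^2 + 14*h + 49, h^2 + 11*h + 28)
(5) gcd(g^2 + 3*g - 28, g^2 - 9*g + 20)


(1) = gcd((w - 3)*(w + 5), (w - 7)*(w + 5)) = w + 5
(2) = gcd((l - 1)*(l + 1)*(l + 7), l*(l + 7)) = l + 7
(3) = 1
(4) = gcd((h + 7)^2, (h + 4)*(h + 7)) = h + 7
(5) = gcd((g - 4)*(g + 7), (g - 5)*(g - 4)) = g - 4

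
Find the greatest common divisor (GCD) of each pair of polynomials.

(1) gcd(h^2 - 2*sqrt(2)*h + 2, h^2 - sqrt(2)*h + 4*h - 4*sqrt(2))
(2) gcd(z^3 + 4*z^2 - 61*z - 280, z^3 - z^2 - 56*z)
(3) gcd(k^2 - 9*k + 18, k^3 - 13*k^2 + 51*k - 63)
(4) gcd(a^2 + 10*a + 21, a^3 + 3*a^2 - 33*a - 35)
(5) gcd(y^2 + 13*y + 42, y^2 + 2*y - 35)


(1) = gcd((h - sqrt(2))^2, (h + 4)*(h - sqrt(2))) = h - sqrt(2)
(2) = z^2 - z - 56
(3) = k - 3
(4) = a + 7
(5) = y + 7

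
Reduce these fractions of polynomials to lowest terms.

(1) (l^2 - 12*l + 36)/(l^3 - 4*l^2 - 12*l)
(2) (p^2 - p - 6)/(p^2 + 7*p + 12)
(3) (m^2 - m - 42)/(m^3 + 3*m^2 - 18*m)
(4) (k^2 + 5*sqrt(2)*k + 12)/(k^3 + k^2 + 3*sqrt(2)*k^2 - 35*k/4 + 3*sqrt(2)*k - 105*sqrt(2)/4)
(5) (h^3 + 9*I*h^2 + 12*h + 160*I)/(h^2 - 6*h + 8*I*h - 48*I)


(1) = (l - 6)/(l^2 + 2*l)
(2) = (p^2 - p - 6)/(p^2 + 7*p + 12)
(3) = (m - 7)/(m^2 - 3*m)
(4) = (4*k + 8*sqrt(2))/(4*k^2 + 4*k - 35)
(5) = (h^2 + I*h + 20)/(h - 6)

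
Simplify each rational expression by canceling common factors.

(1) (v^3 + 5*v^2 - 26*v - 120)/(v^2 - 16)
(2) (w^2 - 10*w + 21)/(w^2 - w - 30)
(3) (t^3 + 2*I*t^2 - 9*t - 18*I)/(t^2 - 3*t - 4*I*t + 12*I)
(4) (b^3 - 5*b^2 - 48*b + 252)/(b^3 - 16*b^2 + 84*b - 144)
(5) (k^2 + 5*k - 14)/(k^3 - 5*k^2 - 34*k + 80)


(1) = (v^2 + v - 30)/(v - 4)
(2) = (w^2 - 10*w + 21)/(w^2 - w - 30)
(3) = (t^2 + t*(3 + 2*I) + 6*I)/(t - 4*I)
(4) = (b + 7)/(b - 4)
(5) = (k + 7)/(k^2 - 3*k - 40)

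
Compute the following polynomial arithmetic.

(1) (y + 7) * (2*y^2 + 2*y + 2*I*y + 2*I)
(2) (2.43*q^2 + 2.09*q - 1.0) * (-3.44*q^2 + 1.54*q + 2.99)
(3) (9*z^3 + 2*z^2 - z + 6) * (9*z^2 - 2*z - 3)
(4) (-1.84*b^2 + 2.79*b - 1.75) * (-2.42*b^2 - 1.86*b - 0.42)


(1) = 2*y^3 + 16*y^2 + 2*I*y^2 + 14*y + 16*I*y + 14*I
(2) = -8.3592*q^4 - 3.4474*q^3 + 13.9243*q^2 + 4.7091*q - 2.99
(3) = 81*z^5 - 40*z^3 + 50*z^2 - 9*z - 18
(4) = 4.4528*b^4 - 3.3294*b^3 - 0.1816*b^2 + 2.0832*b + 0.735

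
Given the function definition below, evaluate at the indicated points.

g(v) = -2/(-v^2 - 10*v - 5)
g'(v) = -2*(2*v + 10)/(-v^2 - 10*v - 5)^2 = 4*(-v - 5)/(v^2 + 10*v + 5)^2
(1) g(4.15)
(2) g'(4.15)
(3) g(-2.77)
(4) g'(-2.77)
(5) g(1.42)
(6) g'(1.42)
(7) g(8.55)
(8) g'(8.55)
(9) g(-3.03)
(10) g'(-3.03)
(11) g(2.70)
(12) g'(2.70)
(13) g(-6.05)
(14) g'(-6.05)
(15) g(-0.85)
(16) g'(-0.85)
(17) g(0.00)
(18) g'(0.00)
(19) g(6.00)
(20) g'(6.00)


(1) = 0.03
(2) = -0.01
(3) = -0.13
(4) = -0.04
(5) = 0.09
(6) = -0.06
(7) = 0.01
(8) = -0.00
(9) = -0.12
(10) = -0.03
(11) = 0.05
(12) = -0.02
(13) = -0.11
(14) = 0.01
(15) = -0.72
(16) = -2.15
(17) = 0.40
(18) = -0.80
(19) = 0.02
(20) = -0.00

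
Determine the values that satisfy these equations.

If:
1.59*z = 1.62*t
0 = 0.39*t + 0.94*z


Then:
t = 0.00
z = 0.00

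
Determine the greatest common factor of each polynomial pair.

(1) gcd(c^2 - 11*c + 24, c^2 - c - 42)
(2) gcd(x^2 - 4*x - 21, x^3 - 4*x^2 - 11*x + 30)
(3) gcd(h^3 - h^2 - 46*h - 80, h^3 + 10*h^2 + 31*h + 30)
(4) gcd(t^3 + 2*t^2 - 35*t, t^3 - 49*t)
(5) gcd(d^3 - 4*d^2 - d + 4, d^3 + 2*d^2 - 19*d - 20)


(1) = 1
(2) = gcd((x - 7)*(x + 3), (x - 5)*(x - 2)*(x + 3)) = x + 3
(3) = gcd((h - 8)*(h + 2)*(h + 5), (h + 2)*(h + 3)*(h + 5)) = h^2 + 7*h + 10
(4) = t^2 + 7*t
(5) = gcd((d - 4)*(d - 1)*(d + 1), (d - 4)*(d + 1)*(d + 5)) = d^2 - 3*d - 4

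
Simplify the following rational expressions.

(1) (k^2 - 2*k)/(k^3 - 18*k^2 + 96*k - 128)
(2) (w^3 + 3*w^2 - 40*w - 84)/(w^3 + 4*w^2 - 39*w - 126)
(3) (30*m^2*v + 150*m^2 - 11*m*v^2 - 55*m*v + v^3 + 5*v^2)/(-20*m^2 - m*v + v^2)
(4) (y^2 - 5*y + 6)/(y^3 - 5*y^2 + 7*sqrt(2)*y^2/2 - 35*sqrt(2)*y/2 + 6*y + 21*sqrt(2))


(1) = k/(k^2 - 16*k + 64)
(2) = (w + 2)/(w + 3)
(3) = (-6*m*v - 30*m + v^2 + 5*v)/(4*m + v)
(4) = 2/(2*y + 7*sqrt(2))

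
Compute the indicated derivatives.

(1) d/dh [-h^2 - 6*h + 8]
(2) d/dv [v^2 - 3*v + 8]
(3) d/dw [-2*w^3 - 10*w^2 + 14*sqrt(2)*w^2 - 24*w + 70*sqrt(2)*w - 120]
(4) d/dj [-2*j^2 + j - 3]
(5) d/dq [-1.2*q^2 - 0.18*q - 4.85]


(1) = -2*h - 6
(2) = 2*v - 3
(3) = -6*w^2 - 20*w + 28*sqrt(2)*w - 24 + 70*sqrt(2)
(4) = 1 - 4*j
(5) = -2.4*q - 0.18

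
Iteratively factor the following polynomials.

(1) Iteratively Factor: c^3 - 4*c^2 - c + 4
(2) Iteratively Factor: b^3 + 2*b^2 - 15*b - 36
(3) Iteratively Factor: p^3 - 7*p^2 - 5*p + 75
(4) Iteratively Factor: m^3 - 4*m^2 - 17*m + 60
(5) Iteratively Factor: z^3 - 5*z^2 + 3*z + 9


(1) = (c - 1)*(c^2 - 3*c - 4) = (c - 1)*(c + 1)*(c - 4)
(2) = (b + 3)*(b^2 - b - 12) = (b + 3)^2*(b - 4)
(3) = (p + 3)*(p^2 - 10*p + 25) = (p - 5)*(p + 3)*(p - 5)
(4) = (m - 5)*(m^2 + m - 12) = (m - 5)*(m - 3)*(m + 4)
(5) = (z - 3)*(z^2 - 2*z - 3) = (z - 3)*(z + 1)*(z - 3)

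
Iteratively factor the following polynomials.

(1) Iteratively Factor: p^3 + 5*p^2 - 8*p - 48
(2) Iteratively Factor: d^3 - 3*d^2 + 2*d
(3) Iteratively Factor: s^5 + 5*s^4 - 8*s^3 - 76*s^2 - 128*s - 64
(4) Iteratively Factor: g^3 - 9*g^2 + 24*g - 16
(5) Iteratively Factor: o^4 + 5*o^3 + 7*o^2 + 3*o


(1) = (p - 3)*(p^2 + 8*p + 16) = (p - 3)*(p + 4)*(p + 4)
(2) = (d - 1)*(d^2 - 2*d) = (d - 2)*(d - 1)*(d)
(3) = (s + 2)*(s^4 + 3*s^3 - 14*s^2 - 48*s - 32) = (s + 2)^2*(s^3 + s^2 - 16*s - 16) = (s - 4)*(s + 2)^2*(s^2 + 5*s + 4) = (s - 4)*(s + 1)*(s + 2)^2*(s + 4)
(4) = (g - 4)*(g^2 - 5*g + 4) = (g - 4)^2*(g - 1)
(5) = (o + 1)*(o^3 + 4*o^2 + 3*o) = (o + 1)*(o + 3)*(o^2 + o) = (o + 1)^2*(o + 3)*(o)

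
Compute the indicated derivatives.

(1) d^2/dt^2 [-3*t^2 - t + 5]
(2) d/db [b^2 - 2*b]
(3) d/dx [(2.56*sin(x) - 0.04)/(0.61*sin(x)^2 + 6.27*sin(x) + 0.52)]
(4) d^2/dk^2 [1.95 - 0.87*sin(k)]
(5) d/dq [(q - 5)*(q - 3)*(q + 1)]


(1) = -6
(2) = 2*b - 2
(3) = (-1.5616*sin(x)^2 + 0.0488*sin(x) + 1.582)*cos(x)/(0.3721*sin(x)^4 + 7.6494*sin(x)^3 + 39.9473*sin(x)^2 + 6.5208*sin(x) + 0.2704)
(4) = 0.87*sin(k)
(5) = 3*q^2 - 14*q + 7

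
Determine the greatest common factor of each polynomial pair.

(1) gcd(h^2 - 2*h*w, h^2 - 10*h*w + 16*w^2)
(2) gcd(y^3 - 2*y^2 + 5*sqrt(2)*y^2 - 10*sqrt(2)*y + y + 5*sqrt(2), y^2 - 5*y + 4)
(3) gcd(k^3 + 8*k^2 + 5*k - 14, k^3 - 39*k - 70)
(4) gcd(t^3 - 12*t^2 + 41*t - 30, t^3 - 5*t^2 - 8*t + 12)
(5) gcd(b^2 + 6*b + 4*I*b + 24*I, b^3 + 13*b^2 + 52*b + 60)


(1) = gcd(h*(h - 2*w), (h - 8*w)*(h - 2*w)) = -h + 2*w
(2) = y - 1
(3) = k + 2
(4) = gcd((t - 6)*(t - 5)*(t - 1), (t - 6)*(t - 1)*(t + 2)) = t^2 - 7*t + 6
(5) = gcd((b + 6)*(b + 4*I), (b + 2)*(b + 5)*(b + 6)) = b + 6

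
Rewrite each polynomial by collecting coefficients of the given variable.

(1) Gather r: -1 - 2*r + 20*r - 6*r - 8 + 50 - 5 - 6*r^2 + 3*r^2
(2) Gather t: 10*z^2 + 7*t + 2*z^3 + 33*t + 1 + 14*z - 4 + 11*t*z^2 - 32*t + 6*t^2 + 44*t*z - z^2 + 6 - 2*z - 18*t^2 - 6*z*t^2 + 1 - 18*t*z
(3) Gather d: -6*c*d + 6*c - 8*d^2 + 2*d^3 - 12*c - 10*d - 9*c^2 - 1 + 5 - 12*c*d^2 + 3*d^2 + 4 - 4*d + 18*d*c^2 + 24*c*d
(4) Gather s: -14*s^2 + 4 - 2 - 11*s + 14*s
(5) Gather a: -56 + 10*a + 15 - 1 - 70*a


(1) = -3*r^2 + 12*r + 36
(2) = t^2*(-6*z - 12) + t*(11*z^2 + 26*z + 8) + 2*z^3 + 9*z^2 + 12*z + 4
(3) = -9*c^2 - 6*c + 2*d^3 + d^2*(-12*c - 5) + d*(18*c^2 + 18*c - 14) + 8
(4) = -14*s^2 + 3*s + 2
(5) = -60*a - 42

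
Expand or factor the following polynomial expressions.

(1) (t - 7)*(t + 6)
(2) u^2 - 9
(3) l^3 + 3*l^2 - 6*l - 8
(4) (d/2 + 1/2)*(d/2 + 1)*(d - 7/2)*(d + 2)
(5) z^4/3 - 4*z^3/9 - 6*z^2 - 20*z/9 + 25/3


(1) = t^2 - t - 42
(2) = (u - 3)*(u + 3)
(3) = (l - 2)*(l + 1)*(l + 4)
(4) = d^4/4 + 3*d^3/8 - 19*d^2/8 - 6*d - 7/2
(5) = (z/3 + 1)*(z - 5)*(z - 1)*(z + 5/3)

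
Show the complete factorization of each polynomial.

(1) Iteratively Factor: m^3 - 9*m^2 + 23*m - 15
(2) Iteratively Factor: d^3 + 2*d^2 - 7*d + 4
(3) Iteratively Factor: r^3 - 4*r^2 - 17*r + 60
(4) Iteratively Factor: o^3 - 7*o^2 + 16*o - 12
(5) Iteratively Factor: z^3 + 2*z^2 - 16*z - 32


(1) = (m - 5)*(m^2 - 4*m + 3) = (m - 5)*(m - 3)*(m - 1)
(2) = (d - 1)*(d^2 + 3*d - 4) = (d - 1)*(d + 4)*(d - 1)
(3) = (r + 4)*(r^2 - 8*r + 15) = (r - 5)*(r + 4)*(r - 3)
(4) = (o - 3)*(o^2 - 4*o + 4) = (o - 3)*(o - 2)*(o - 2)
(5) = (z - 4)*(z^2 + 6*z + 8) = (z - 4)*(z + 4)*(z + 2)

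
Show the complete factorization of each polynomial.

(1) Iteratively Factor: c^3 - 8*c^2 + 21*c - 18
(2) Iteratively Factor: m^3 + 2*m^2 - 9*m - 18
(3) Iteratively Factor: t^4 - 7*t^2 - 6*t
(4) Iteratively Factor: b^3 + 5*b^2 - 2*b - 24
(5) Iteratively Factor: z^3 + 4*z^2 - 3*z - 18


(1) = (c - 3)*(c^2 - 5*c + 6) = (c - 3)^2*(c - 2)
(2) = (m - 3)*(m^2 + 5*m + 6) = (m - 3)*(m + 3)*(m + 2)
(3) = (t + 2)*(t^3 - 2*t^2 - 3*t) = (t + 1)*(t + 2)*(t^2 - 3*t) = t*(t + 1)*(t + 2)*(t - 3)
(4) = (b + 3)*(b^2 + 2*b - 8) = (b - 2)*(b + 3)*(b + 4)
(5) = (z + 3)*(z^2 + z - 6) = (z - 2)*(z + 3)*(z + 3)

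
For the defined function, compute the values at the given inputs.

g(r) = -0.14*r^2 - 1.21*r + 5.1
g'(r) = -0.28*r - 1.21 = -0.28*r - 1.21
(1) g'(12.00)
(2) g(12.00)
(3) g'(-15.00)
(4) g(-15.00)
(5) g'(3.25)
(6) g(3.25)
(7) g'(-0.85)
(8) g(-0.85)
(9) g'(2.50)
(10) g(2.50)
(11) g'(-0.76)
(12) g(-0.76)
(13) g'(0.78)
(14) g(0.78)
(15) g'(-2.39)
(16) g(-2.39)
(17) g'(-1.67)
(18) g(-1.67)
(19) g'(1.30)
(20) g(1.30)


(1) = -4.57
(2) = -29.58
(3) = 2.99
(4) = -8.25
(5) = -2.12
(6) = -0.31
(7) = -0.97
(8) = 6.03
(9) = -1.91
(10) = 1.20
(11) = -1.00
(12) = 5.94
(13) = -1.43
(14) = 4.07
(15) = -0.54
(16) = 7.19
(17) = -0.74
(18) = 6.73
(19) = -1.57
(20) = 3.29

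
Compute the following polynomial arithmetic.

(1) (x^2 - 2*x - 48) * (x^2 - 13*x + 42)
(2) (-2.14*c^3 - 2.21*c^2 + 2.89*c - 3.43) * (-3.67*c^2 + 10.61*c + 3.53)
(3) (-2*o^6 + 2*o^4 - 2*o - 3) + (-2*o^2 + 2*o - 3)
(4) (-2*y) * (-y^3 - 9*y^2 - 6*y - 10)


(1) = x^4 - 15*x^3 + 20*x^2 + 540*x - 2016
(2) = 7.8538*c^5 - 14.5947*c^4 - 41.6086*c^3 + 35.4497*c^2 - 26.1906*c - 12.1079
(3) = -2*o^6 + 2*o^4 - 2*o^2 - 6
(4) = 2*y^4 + 18*y^3 + 12*y^2 + 20*y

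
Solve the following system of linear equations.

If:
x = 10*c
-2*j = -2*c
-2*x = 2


Then:
c = -1/10
j = -1/10
x = -1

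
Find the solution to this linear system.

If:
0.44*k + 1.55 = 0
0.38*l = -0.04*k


Then:
k = -3.52
l = 0.37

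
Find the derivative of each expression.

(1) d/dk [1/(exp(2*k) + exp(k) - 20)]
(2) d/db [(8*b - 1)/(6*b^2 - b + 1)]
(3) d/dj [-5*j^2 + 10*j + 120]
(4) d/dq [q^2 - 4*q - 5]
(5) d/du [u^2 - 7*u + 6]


(1) = (-2*exp(k) - 1)*exp(k)/(exp(2*k) + exp(k) - 20)^2
(2) = (48*b^2 - 8*b - (8*b - 1)*(12*b - 1) + 8)/(6*b^2 - b + 1)^2
(3) = 10 - 10*j
(4) = 2*q - 4
(5) = 2*u - 7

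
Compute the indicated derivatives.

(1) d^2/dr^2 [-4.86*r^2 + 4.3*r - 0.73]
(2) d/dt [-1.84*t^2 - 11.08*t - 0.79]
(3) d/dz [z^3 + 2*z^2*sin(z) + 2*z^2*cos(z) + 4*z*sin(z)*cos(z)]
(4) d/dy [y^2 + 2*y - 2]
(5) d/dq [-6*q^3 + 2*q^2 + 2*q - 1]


(1) = -9.72000000000000
(2) = -3.68*t - 11.08
(3) = 2*sqrt(2)*z^2*cos(z + pi/4) + 3*z^2 + 4*sqrt(2)*z*sin(z + pi/4) + 4*z*cos(2*z) + 2*sin(2*z)
(4) = 2*y + 2
(5) = -18*q^2 + 4*q + 2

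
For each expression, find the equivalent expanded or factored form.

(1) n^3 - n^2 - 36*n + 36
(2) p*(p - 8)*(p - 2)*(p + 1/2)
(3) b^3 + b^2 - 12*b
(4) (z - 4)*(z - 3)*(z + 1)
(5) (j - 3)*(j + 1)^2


(1) = (n - 6)*(n - 1)*(n + 6)
(2) = p^4 - 19*p^3/2 + 11*p^2 + 8*p
(3) = b*(b - 3)*(b + 4)
(4) = z^3 - 6*z^2 + 5*z + 12
(5) = j^3 - j^2 - 5*j - 3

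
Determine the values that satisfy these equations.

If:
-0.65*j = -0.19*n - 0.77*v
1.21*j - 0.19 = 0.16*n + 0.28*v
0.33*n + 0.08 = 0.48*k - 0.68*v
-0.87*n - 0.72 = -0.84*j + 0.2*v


Then:
j = 0.12
k = 0.05
n = -0.78
v = 0.30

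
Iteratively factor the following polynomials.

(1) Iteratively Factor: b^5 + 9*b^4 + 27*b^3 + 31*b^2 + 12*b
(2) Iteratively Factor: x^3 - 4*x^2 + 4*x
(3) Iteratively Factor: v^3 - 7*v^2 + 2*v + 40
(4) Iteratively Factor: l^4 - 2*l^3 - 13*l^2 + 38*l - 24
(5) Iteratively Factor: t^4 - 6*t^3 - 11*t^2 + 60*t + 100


(1) = (b)*(b^4 + 9*b^3 + 27*b^2 + 31*b + 12) = b*(b + 1)*(b^3 + 8*b^2 + 19*b + 12) = b*(b + 1)^2*(b^2 + 7*b + 12) = b*(b + 1)^2*(b + 3)*(b + 4)
(2) = (x - 2)*(x^2 - 2*x) = x*(x - 2)*(x - 2)
(3) = (v - 5)*(v^2 - 2*v - 8) = (v - 5)*(v + 2)*(v - 4)
(4) = (l - 3)*(l^3 + l^2 - 10*l + 8) = (l - 3)*(l + 4)*(l^2 - 3*l + 2) = (l - 3)*(l - 2)*(l + 4)*(l - 1)
(5) = (t + 2)*(t^3 - 8*t^2 + 5*t + 50) = (t - 5)*(t + 2)*(t^2 - 3*t - 10) = (t - 5)^2*(t + 2)*(t + 2)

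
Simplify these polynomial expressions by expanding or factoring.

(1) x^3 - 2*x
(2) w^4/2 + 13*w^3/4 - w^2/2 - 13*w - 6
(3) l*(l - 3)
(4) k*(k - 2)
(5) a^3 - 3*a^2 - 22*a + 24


(1) = x*(x - sqrt(2))*(x + sqrt(2))
(2) = (w/2 + 1)*(w - 2)*(w + 1/2)*(w + 6)
(3) = l^2 - 3*l
(4) = k^2 - 2*k
(5) = (a - 6)*(a - 1)*(a + 4)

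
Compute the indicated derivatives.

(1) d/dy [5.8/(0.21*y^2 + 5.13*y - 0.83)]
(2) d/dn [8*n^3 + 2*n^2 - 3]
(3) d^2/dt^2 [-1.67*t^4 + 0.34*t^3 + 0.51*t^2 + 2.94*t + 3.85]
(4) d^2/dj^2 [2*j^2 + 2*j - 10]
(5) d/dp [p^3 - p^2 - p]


(1) = (-2.436*y - 29.754)/(0.21*y^2 + 5.13*y - 0.83)^2
(2) = 4*n*(6*n + 1)
(3) = -20.04*t^2 + 2.04*t + 1.02
(4) = 4
(5) = 3*p^2 - 2*p - 1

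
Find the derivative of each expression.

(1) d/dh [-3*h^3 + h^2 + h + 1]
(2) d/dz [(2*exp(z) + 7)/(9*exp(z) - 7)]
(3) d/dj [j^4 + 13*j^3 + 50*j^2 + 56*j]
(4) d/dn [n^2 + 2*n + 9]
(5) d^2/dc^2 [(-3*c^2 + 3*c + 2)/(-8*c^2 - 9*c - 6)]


(1) = -9*h^2 + 2*h + 1
(2) = -77*exp(z)/(9*exp(z) - 7)^2
(3) = 4*j^3 + 39*j^2 + 100*j + 56
(4) = 2*n + 2
(5) = 408*(-2*c^3 - 4*c^2 + 1)/(512*c^6 + 1728*c^5 + 3096*c^4 + 3321*c^3 + 2322*c^2 + 972*c + 216)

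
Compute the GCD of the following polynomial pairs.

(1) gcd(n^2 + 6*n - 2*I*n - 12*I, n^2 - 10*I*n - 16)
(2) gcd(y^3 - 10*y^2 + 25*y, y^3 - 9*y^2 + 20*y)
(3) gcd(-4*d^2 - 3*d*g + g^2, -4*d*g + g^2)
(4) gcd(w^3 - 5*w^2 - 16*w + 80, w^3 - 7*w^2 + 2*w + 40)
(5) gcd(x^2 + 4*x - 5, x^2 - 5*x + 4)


(1) = gcd((n + 6)*(n - 2*I), (n - 8*I)*(n - 2*I)) = n - 2*I
(2) = y^2 - 5*y
(3) = 4*d - g
(4) = w^2 - 9*w + 20
(5) = x - 1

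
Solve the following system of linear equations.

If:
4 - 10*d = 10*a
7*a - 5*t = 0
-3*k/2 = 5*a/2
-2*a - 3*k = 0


Then:
a = 0
d = 2/5
k = 0
t = 0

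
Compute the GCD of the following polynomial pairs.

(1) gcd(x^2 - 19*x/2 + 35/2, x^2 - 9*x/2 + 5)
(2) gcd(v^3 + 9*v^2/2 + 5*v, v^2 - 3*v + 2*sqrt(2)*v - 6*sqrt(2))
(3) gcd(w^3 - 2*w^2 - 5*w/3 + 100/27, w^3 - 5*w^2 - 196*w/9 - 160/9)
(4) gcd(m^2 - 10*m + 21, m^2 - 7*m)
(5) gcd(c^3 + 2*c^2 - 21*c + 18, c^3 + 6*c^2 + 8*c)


(1) = gcd((x - 7)*(x - 5/2), (x - 5/2)*(x - 2)) = x - 5/2
(2) = gcd(v*(v + 2)*(v + 5/2), (v - 3)*(v + 2*sqrt(2))) = 1
(3) = gcd((w - 5/3)^2*(w + 4/3), (w - 8)*(w + 4/3)*(w + 5/3)) = w + 4/3
(4) = m - 7
(5) = gcd((c - 3)*(c - 1)*(c + 6), c*(c + 2)*(c + 4)) = 1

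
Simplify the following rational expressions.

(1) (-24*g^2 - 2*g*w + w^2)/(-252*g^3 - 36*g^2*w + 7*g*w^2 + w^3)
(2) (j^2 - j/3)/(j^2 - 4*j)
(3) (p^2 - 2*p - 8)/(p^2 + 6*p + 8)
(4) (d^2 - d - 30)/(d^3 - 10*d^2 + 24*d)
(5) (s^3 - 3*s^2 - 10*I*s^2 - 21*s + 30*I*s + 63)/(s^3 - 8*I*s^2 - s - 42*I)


(1) = (4*g + w)/(42*g^2 + 13*g*w + w^2)
(2) = (3*j - 1)/(3*j - 12)
(3) = (p - 4)/(p + 4)
(4) = (d + 5)/(d^2 - 4*d)
(5) = (s - 3)/(s + 2*I)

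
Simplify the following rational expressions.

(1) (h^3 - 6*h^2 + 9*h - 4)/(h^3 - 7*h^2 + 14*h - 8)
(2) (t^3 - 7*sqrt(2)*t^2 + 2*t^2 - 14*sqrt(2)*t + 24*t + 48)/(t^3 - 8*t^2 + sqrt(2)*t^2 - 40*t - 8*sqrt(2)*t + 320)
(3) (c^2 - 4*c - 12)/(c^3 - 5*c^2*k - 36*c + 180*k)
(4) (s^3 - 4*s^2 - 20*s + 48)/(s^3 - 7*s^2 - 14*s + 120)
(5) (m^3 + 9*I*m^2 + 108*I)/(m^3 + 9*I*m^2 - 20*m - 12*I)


(1) = (h - 1)/(h - 2)
(2) = (t^2 + t*(2 - 3*sqrt(2)) - 6*sqrt(2))/(t^2 + t*(-8 + 5*sqrt(2)) - 40*sqrt(2))
(3) = (c + 2)/(c^2 - 5*c*k + 6*c - 30*k)
(4) = (s - 2)/(s - 5)
(5) = (m^2 + 3*I*m + 18)/(m^2 + 3*I*m - 2)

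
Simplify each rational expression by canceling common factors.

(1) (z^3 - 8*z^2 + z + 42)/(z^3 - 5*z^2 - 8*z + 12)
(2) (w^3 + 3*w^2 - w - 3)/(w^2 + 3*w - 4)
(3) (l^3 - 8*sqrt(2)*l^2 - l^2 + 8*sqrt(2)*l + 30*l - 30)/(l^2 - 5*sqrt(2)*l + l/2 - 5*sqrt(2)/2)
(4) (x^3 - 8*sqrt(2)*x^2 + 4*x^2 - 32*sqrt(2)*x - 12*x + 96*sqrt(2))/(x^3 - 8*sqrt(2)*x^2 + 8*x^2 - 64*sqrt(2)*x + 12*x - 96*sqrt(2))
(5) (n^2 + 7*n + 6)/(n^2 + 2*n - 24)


(1) = (z^2 - 10*z + 21)/(z^2 - 7*z + 6)
(2) = (w^2 + 4*w + 3)/(w + 4)
(3) = (2*l^2 + l*(-6*sqrt(2) - 2) + 6*sqrt(2))/(2*l + 1)
(4) = (x - 2)/(x + 2)
(5) = (n + 1)/(n - 4)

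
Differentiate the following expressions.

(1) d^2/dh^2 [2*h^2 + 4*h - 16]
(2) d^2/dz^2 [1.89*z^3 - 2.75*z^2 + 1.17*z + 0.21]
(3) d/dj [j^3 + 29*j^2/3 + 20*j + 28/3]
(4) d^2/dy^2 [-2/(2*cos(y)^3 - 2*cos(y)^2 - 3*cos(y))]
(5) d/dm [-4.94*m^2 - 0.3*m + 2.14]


(1) = 4
(2) = 11.34*z - 5.5
(3) = 3*j^2 + 58*j/3 + 20
(4) = 2*(2*(4*cos(y) - 3*cos(2*y))^2*sin(y)^2 + (2*cos(y) - cos(2*y) + 2)*(3*cos(y) + 8*cos(2*y) - 9*cos(3*y))*cos(y)/2)/((2*cos(y) - cos(2*y) + 2)^3*cos(y)^3)
(5) = -9.88*m - 0.3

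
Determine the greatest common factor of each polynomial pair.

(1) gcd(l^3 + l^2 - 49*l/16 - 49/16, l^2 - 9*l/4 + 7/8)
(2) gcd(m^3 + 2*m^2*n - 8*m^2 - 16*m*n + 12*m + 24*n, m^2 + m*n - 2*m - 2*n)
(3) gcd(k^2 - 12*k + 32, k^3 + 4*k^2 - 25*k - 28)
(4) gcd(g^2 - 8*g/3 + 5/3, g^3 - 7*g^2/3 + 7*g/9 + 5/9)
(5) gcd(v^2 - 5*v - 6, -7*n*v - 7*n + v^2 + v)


(1) = l - 7/4
(2) = m - 2
(3) = gcd((k - 8)*(k - 4), (k - 4)*(k + 1)*(k + 7)) = k - 4
(4) = gcd((g - 5/3)*(g - 1), (g - 5/3)*(g - 1)*(g + 1/3)) = g^2 - 8*g/3 + 5/3
(5) = gcd((v - 6)*(v + 1), (-7*n + v)*(v + 1)) = v + 1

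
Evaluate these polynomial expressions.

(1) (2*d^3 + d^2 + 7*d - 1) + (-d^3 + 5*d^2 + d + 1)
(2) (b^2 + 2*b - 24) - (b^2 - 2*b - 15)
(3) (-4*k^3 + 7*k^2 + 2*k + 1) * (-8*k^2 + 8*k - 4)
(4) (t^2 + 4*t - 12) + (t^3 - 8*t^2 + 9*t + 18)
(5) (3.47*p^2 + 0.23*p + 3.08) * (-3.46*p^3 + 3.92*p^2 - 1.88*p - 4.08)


(1) = d^3 + 6*d^2 + 8*d
(2) = 4*b - 9
(3) = 32*k^5 - 88*k^4 + 56*k^3 - 20*k^2 - 4
(4) = t^3 - 7*t^2 + 13*t + 6
(5) = -12.0062*p^5 + 12.8066*p^4 - 16.2788*p^3 - 2.5164*p^2 - 6.7288*p - 12.5664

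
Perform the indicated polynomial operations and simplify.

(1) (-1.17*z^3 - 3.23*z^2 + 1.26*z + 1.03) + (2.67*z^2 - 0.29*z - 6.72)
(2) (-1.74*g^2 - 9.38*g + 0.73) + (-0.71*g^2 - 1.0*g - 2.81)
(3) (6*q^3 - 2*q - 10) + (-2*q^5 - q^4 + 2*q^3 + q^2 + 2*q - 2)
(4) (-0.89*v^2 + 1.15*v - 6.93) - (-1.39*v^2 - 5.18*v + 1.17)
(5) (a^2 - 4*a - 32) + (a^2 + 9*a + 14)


(1) = -1.17*z^3 - 0.56*z^2 + 0.97*z - 5.69
(2) = -2.45*g^2 - 10.38*g - 2.08
(3) = -2*q^5 - q^4 + 8*q^3 + q^2 - 12
(4) = 0.5*v^2 + 6.33*v - 8.1
(5) = 2*a^2 + 5*a - 18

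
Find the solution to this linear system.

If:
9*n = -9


Then:
n = -1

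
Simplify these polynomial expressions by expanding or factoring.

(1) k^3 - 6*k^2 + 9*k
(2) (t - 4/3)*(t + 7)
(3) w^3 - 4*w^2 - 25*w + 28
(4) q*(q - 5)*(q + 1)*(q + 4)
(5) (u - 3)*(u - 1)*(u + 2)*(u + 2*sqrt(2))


(1) = k*(k - 3)^2
(2) = t^2 + 17*t/3 - 28/3
(3) = (w - 7)*(w - 1)*(w + 4)
(4) = q^4 - 21*q^2 - 20*q
(5) = u^4 - 2*u^3 + 2*sqrt(2)*u^3 - 4*sqrt(2)*u^2 - 5*u^2 - 10*sqrt(2)*u + 6*u + 12*sqrt(2)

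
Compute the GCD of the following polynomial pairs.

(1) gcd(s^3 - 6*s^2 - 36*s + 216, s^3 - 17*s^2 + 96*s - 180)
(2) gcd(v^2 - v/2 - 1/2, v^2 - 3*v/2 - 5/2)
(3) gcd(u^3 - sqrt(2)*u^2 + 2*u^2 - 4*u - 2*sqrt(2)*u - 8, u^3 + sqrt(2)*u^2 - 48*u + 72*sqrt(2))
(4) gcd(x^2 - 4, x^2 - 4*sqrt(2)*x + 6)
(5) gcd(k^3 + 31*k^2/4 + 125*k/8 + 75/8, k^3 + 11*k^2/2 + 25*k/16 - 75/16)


(1) = gcd((s - 6)^2*(s + 6), (s - 6)^2*(s - 5)) = s^2 - 12*s + 36
(2) = 1
(3) = u - 2*sqrt(2)
(4) = 1
(5) = k^2 + 25*k/4 + 25/4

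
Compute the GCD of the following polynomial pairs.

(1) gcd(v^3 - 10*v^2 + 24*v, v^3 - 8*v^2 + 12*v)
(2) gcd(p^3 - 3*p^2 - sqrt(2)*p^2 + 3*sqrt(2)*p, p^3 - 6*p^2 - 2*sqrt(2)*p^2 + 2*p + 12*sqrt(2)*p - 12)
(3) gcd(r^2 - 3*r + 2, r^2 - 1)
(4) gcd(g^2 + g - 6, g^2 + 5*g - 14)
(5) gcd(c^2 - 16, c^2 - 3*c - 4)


(1) = gcd(v*(v - 6)*(v - 4), v*(v - 6)*(v - 2)) = v^2 - 6*v
(2) = p - sqrt(2)
(3) = r - 1
(4) = g - 2
(5) = gcd((c - 4)*(c + 4), (c - 4)*(c + 1)) = c - 4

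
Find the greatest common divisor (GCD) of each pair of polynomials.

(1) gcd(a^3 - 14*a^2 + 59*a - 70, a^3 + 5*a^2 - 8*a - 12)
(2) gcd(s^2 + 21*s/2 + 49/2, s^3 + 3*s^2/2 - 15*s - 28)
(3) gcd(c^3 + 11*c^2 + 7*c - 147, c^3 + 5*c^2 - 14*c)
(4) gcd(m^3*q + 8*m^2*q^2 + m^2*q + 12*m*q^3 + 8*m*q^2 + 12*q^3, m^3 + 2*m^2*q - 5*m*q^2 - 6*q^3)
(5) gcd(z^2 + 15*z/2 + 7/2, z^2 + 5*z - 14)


(1) = gcd((a - 7)*(a - 5)*(a - 2), (a - 2)*(a + 1)*(a + 6)) = a - 2
(2) = s + 7/2
(3) = gcd((c - 3)*(c + 7)^2, c*(c - 2)*(c + 7)) = c + 7
(4) = gcd((m + 2*q)*(m + 6*q)*(m*q + q), (m - 2*q)*(m + q)*(m + 3*q)) = 1
(5) = gcd((z + 1/2)*(z + 7), (z - 2)*(z + 7)) = z + 7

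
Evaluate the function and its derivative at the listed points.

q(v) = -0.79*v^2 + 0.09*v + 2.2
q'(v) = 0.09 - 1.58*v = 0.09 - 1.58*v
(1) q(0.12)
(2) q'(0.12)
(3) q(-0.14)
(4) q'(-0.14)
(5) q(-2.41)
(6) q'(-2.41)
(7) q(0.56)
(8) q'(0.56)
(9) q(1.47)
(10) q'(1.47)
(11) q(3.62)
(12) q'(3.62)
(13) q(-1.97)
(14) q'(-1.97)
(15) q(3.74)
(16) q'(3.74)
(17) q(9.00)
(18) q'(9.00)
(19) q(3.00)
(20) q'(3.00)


(1) = 2.20
(2) = -0.10
(3) = 2.17
(4) = 0.31
(5) = -2.61
(6) = 3.90
(7) = 2.00
(8) = -0.79
(9) = 0.63
(10) = -2.23
(11) = -7.83
(12) = -5.63
(13) = -1.04
(14) = 3.20
(15) = -8.51
(16) = -5.82
(17) = -60.98
(18) = -14.13
(19) = -4.64
(20) = -4.65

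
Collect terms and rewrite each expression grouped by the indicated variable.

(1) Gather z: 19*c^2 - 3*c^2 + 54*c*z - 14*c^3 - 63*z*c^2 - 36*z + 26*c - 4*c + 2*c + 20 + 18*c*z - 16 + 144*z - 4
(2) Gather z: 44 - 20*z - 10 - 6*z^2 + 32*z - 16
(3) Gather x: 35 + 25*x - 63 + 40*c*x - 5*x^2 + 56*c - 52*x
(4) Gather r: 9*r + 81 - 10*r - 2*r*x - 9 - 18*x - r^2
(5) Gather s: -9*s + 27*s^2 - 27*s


(1) = -14*c^3 + 16*c^2 + 24*c + z*(-63*c^2 + 72*c + 108)
(2) = -6*z^2 + 12*z + 18
(3) = 56*c - 5*x^2 + x*(40*c - 27) - 28
(4) = -r^2 + r*(-2*x - 1) - 18*x + 72
(5) = 27*s^2 - 36*s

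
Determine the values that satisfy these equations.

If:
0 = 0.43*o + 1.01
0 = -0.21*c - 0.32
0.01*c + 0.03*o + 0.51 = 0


Then:
No Solution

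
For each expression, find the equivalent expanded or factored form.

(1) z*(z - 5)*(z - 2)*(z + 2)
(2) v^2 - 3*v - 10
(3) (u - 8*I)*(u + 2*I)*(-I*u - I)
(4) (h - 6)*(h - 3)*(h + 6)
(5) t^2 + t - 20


(1) = z^4 - 5*z^3 - 4*z^2 + 20*z
(2) = (v - 5)*(v + 2)
(3) = -I*u^3 - 6*u^2 - I*u^2 - 6*u - 16*I*u - 16*I
(4) = h^3 - 3*h^2 - 36*h + 108
(5) = (t - 4)*(t + 5)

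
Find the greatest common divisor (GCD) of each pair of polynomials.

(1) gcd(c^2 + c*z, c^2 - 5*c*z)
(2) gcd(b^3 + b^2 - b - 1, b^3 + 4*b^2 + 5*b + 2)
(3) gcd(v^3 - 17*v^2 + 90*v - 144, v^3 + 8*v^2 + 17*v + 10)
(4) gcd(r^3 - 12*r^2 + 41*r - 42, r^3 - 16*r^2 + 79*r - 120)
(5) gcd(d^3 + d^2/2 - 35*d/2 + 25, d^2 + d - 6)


(1) = gcd(c*(c + z), c*(c - 5*z)) = c
(2) = b^2 + 2*b + 1
(3) = 1
(4) = r - 3
(5) = gcd((d - 5/2)*(d - 2)*(d + 5), (d - 2)*(d + 3)) = d - 2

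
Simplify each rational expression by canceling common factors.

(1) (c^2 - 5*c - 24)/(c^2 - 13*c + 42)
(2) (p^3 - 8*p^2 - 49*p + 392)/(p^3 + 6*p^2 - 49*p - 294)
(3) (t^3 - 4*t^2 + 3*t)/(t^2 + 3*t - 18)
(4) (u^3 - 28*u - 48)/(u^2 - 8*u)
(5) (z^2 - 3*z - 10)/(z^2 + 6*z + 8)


(1) = (c^2 - 5*c - 24)/(c^2 - 13*c + 42)
(2) = (p - 8)/(p + 6)
(3) = (t^2 - t)/(t + 6)
(4) = (u^3 - 28*u - 48)/(u^2 - 8*u)
(5) = (z - 5)/(z + 4)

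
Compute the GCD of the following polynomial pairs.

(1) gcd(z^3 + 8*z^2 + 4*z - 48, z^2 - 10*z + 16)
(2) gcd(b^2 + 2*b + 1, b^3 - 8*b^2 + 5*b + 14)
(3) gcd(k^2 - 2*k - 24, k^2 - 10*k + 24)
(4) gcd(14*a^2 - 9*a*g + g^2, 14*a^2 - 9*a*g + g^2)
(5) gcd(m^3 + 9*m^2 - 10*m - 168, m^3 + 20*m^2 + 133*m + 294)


(1) = z - 2
(2) = gcd((b + 1)^2, (b - 7)*(b - 2)*(b + 1)) = b + 1
(3) = k - 6
(4) = gcd((-7*a + g)*(-2*a + g), (-7*a + g)*(-2*a + g)) = 14*a^2 - 9*a*g + g^2
(5) = gcd((m - 4)*(m + 6)*(m + 7), (m + 6)*(m + 7)^2) = m^2 + 13*m + 42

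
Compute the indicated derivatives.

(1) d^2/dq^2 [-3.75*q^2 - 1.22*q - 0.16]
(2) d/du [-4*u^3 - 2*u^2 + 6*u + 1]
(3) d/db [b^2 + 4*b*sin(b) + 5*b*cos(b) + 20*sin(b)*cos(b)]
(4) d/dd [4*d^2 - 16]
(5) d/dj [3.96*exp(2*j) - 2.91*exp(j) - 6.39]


(1) = -7.50000000000000
(2) = -12*u^2 - 4*u + 6
(3) = -5*b*sin(b) + 4*b*cos(b) + 2*b + 4*sin(b) + 5*cos(b) + 20*cos(2*b)
(4) = 8*d
(5) = (7.92*exp(j) - 2.91)*exp(j)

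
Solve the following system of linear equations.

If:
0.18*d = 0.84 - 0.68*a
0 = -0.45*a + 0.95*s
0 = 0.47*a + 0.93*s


Then:
a = 0.00
d = 4.67
s = 0.00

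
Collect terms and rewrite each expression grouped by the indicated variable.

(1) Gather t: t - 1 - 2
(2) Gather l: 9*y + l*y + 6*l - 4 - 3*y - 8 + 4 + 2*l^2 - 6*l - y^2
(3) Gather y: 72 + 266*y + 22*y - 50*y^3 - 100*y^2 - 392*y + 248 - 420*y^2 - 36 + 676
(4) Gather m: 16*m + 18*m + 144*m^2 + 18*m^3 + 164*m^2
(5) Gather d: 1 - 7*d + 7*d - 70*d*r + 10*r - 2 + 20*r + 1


(1) = t - 3
(2) = 2*l^2 + l*y - y^2 + 6*y - 8
(3) = -50*y^3 - 520*y^2 - 104*y + 960
(4) = 18*m^3 + 308*m^2 + 34*m
(5) = -70*d*r + 30*r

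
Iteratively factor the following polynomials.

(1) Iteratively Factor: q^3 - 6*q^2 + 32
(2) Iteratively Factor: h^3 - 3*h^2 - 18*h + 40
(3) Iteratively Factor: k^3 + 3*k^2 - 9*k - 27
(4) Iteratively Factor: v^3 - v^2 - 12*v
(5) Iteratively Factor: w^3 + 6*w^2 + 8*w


(1) = (q - 4)*(q^2 - 2*q - 8) = (q - 4)*(q + 2)*(q - 4)
(2) = (h - 2)*(h^2 - h - 20) = (h - 2)*(h + 4)*(h - 5)
(3) = (k + 3)*(k^2 - 9) = (k + 3)^2*(k - 3)
(4) = (v)*(v^2 - v - 12) = v*(v - 4)*(v + 3)
(5) = (w)*(w^2 + 6*w + 8) = w*(w + 4)*(w + 2)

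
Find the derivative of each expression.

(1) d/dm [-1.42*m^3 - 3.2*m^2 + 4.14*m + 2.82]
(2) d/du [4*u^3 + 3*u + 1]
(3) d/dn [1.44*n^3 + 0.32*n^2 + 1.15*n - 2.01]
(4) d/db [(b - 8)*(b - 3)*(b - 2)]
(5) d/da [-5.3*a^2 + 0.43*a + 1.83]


(1) = -4.26*m^2 - 6.4*m + 4.14
(2) = 12*u^2 + 3
(3) = 4.32*n^2 + 0.64*n + 1.15
(4) = 3*b^2 - 26*b + 46
(5) = 0.43 - 10.6*a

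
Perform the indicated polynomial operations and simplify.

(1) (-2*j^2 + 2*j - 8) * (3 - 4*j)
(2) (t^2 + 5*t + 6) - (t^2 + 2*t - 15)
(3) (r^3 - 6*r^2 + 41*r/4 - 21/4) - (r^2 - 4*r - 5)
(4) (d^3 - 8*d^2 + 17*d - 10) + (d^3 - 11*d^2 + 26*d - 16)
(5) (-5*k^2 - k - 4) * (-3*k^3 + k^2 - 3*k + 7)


(1) = 8*j^3 - 14*j^2 + 38*j - 24
(2) = 3*t + 21
(3) = r^3 - 7*r^2 + 57*r/4 - 1/4
(4) = 2*d^3 - 19*d^2 + 43*d - 26
(5) = 15*k^5 - 2*k^4 + 26*k^3 - 36*k^2 + 5*k - 28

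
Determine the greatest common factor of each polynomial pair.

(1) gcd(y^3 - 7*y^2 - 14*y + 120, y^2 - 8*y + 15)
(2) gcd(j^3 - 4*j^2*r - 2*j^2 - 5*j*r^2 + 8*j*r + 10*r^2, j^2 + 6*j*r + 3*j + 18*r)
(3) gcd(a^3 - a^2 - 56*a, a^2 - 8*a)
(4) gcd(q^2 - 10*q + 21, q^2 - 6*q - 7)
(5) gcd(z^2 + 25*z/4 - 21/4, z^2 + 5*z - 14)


(1) = gcd((y - 6)*(y - 5)*(y + 4), (y - 5)*(y - 3)) = y - 5
(2) = gcd((j - 2)*(j - 5*r)*(j + r), (j + 3)*(j + 6*r)) = 1
(3) = gcd(a*(a - 8)*(a + 7), a*(a - 8)) = a^2 - 8*a
(4) = gcd((q - 7)*(q - 3), (q - 7)*(q + 1)) = q - 7
(5) = z + 7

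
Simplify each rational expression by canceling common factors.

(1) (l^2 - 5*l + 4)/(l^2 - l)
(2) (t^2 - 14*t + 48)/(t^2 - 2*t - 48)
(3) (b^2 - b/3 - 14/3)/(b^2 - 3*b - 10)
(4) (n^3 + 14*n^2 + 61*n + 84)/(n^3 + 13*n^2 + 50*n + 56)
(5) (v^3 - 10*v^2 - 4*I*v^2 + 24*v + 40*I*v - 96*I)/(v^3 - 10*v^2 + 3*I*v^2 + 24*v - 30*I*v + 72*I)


(1) = (l - 4)/l
(2) = (t - 6)/(t + 6)
(3) = (3*b - 7)/(3*b - 15)
(4) = (n + 3)/(n + 2)
(5) = (v - 4*I)/(v + 3*I)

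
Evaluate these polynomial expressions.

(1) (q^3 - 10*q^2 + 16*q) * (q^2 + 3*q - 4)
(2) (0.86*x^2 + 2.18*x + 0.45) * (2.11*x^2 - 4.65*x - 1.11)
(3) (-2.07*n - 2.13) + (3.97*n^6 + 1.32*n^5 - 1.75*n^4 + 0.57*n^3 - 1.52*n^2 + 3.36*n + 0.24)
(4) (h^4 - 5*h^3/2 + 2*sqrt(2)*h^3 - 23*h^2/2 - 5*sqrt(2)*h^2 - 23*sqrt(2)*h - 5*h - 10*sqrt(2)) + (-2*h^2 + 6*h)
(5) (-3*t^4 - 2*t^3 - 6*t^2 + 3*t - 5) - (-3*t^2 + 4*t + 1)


(1) = q^5 - 7*q^4 - 18*q^3 + 88*q^2 - 64*q
(2) = 1.8146*x^4 + 0.6008*x^3 - 10.1421*x^2 - 4.5123*x - 0.4995
(3) = 3.97*n^6 + 1.32*n^5 - 1.75*n^4 + 0.57*n^3 - 1.52*n^2 + 1.29*n - 1.89
(4) = h^4 - 5*h^3/2 + 2*sqrt(2)*h^3 - 27*h^2/2 - 5*sqrt(2)*h^2 - 23*sqrt(2)*h + h - 10*sqrt(2)
(5) = -3*t^4 - 2*t^3 - 3*t^2 - t - 6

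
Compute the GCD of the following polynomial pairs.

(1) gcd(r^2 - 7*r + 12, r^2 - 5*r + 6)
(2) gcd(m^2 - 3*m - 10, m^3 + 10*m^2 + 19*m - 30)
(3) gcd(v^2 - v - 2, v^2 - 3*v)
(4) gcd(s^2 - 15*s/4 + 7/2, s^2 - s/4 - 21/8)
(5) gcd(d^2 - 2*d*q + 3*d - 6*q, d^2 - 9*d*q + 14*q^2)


(1) = r - 3
(2) = gcd((m - 5)*(m + 2), (m - 1)*(m + 5)*(m + 6)) = 1
(3) = 1
(4) = s - 7/4
(5) = gcd((d + 3)*(d - 2*q), (d - 7*q)*(d - 2*q)) = -d + 2*q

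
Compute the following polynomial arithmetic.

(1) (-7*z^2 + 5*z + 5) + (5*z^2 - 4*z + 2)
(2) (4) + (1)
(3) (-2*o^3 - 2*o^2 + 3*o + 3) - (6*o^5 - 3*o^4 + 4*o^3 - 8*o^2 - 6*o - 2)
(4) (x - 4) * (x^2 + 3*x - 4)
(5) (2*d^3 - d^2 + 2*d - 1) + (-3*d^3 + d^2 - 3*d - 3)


(1) = -2*z^2 + z + 7
(2) = 5
(3) = -6*o^5 + 3*o^4 - 6*o^3 + 6*o^2 + 9*o + 5
(4) = x^3 - x^2 - 16*x + 16
(5) = -d^3 - d - 4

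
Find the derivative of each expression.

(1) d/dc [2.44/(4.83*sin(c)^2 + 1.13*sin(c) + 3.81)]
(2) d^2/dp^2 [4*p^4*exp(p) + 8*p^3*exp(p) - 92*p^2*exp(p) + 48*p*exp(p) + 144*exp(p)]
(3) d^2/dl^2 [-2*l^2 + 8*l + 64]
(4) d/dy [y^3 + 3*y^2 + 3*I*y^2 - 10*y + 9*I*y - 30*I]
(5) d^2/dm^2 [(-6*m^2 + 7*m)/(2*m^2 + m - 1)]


(1) = -(23.5704*sin(c) + 2.7572)*cos(c)/(4.83*sin(c)^2 + 1.13*sin(c) + 3.81)^2
(2) = 4*(p^4 + 10*p^3 + p^2 - 68*p + 14)*exp(p)
(3) = -4
(4) = 3*y^2 + 6*y*(1 + I) - 10 + 9*I
(5) = 2*(40*m^3 - 36*m^2 + 42*m + 1)/(8*m^6 + 12*m^5 - 6*m^4 - 11*m^3 + 3*m^2 + 3*m - 1)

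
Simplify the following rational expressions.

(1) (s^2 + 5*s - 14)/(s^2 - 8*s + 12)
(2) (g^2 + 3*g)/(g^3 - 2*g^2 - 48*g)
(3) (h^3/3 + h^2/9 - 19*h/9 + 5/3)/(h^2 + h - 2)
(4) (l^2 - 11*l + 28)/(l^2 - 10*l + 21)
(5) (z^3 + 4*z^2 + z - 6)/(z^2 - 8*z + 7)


(1) = (s + 7)/(s - 6)
(2) = (g + 3)/(g^2 - 2*g - 48)
(3) = (3*h^2 + 4*h - 15)/(9*h + 18)
(4) = (l - 4)/(l - 3)
(5) = (z^2 + 5*z + 6)/(z - 7)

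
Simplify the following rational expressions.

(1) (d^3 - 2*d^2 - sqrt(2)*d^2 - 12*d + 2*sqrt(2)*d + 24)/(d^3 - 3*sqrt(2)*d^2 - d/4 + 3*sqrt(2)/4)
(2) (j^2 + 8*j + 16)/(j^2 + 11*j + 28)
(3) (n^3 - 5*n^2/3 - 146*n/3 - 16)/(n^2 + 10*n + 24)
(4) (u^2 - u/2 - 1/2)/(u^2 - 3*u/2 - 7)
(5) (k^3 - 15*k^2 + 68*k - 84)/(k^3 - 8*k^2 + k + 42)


(1) = (4*d^2 + d*(-8 + 8*sqrt(2)) - 16*sqrt(2))/(4*d^2 - 1)
(2) = (j + 4)/(j + 7)
(3) = (3*n^2 - 23*n - 8)/(3*n + 12)
(4) = (2*u^2 - u - 1)/(2*u^2 - 3*u - 14)
(5) = (k^2 - 8*k + 12)/(k^2 - k - 6)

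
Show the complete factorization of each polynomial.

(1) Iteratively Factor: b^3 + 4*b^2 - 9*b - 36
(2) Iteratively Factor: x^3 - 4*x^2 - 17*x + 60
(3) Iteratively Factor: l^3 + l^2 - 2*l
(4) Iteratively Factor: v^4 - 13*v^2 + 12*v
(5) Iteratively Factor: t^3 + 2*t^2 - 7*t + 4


(1) = (b + 3)*(b^2 + b - 12) = (b + 3)*(b + 4)*(b - 3)
(2) = (x - 5)*(x^2 + x - 12) = (x - 5)*(x + 4)*(x - 3)
(3) = (l)*(l^2 + l - 2) = l*(l - 1)*(l + 2)
(4) = (v)*(v^3 - 13*v + 12) = v*(v - 1)*(v^2 + v - 12) = v*(v - 3)*(v - 1)*(v + 4)
(5) = (t - 1)*(t^2 + 3*t - 4) = (t - 1)^2*(t + 4)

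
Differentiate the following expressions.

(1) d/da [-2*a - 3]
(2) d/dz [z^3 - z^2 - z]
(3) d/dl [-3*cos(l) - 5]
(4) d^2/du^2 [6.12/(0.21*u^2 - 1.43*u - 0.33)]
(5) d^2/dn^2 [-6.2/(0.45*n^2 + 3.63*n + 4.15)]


(1) = -2
(2) = 3*z^2 - 2*z - 1
(3) = 3*sin(l)
(4) = (0.539784*u^2 - 3.675672*u - 6.12*(0.42*u - 1.43)*(0.84*u - 2.86) - 0.848232)/(-0.21*u^2 + 1.43*u + 0.33)^3
(5) = (2.511*n^2 + 20.2554*n - 6.2*(0.9*n + 3.63)*(1.8*n + 7.26) + 23.157)/(0.45*n^2 + 3.63*n + 4.15)^3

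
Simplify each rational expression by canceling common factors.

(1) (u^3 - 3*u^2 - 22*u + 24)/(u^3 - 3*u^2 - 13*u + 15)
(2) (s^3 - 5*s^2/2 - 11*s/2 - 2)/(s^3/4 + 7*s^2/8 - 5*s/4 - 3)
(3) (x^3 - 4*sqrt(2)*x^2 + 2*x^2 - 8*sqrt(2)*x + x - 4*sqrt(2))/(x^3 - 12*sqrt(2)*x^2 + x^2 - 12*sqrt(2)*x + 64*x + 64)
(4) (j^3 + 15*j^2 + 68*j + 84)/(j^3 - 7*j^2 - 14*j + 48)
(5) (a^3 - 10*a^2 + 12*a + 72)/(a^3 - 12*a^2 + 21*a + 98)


(1) = (u^2 - 2*u - 24)/(u^2 - 2*u - 15)
(2) = (8*s^3 - 20*s^2 - 44*s - 16)/(2*s^3 + 7*s^2 - 10*s - 24)
(3) = (x + 1)/(x - 8*sqrt(2))
(4) = (j^3 + 15*j^2 + 68*j + 84)/(j^3 - 7*j^2 - 14*j + 48)
(5) = (a^2 - 12*a + 36)/(a^2 - 14*a + 49)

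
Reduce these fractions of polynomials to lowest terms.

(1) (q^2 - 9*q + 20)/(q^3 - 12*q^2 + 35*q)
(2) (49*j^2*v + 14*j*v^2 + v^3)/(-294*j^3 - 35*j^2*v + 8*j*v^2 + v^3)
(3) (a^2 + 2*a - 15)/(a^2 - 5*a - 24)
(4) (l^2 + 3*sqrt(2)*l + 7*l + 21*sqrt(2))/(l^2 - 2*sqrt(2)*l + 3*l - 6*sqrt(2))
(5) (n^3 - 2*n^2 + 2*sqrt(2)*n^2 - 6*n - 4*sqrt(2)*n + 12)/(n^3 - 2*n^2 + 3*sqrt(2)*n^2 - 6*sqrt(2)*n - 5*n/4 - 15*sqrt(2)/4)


(1) = (q - 4)/(q^2 - 7*q)
(2) = v/(-6*j + v)
(3) = (a^2 + 2*a - 15)/(a^2 - 5*a - 24)
(4) = (l^2 + l*(3*sqrt(2) + 7) + 21*sqrt(2))/(l^2 + l*(3 - 2*sqrt(2)) - 6*sqrt(2))
(5) = (4*n^2 + n*(-8 - 4*sqrt(2)) + 8*sqrt(2))/(4*n^2 - 8*n - 5)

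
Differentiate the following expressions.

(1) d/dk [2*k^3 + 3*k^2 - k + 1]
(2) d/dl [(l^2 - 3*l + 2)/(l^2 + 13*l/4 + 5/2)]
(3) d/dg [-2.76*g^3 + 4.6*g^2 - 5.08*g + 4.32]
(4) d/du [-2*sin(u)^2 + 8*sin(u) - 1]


(1) = 6*k^2 + 6*k - 1
(2) = 4*(25*l^2 + 4*l - 56)/(16*l^4 + 104*l^3 + 249*l^2 + 260*l + 100)
(3) = -8.28*g^2 + 9.2*g - 5.08
(4) = 4*(2 - sin(u))*cos(u)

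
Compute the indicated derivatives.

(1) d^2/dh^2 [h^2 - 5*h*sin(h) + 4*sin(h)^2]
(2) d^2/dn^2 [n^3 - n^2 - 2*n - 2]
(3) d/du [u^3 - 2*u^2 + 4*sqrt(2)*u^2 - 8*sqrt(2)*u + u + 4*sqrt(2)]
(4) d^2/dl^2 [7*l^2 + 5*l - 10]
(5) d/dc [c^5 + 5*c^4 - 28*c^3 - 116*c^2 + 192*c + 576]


(1) = 5*h*sin(h) - 16*sin(h)^2 - 10*cos(h) + 10
(2) = 6*n - 2
(3) = 3*u^2 - 4*u + 8*sqrt(2)*u - 8*sqrt(2) + 1
(4) = 14
(5) = 5*c^4 + 20*c^3 - 84*c^2 - 232*c + 192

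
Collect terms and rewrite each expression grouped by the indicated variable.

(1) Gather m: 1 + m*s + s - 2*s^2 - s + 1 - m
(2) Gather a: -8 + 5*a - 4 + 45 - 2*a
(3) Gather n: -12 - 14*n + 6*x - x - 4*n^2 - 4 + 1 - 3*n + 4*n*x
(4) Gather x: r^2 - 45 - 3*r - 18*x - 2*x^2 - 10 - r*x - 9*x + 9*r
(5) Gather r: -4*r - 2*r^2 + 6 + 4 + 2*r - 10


(1) = m*(s - 1) - 2*s^2 + 2
(2) = 3*a + 33
(3) = -4*n^2 + n*(4*x - 17) + 5*x - 15
(4) = r^2 + 6*r - 2*x^2 + x*(-r - 27) - 55
(5) = -2*r^2 - 2*r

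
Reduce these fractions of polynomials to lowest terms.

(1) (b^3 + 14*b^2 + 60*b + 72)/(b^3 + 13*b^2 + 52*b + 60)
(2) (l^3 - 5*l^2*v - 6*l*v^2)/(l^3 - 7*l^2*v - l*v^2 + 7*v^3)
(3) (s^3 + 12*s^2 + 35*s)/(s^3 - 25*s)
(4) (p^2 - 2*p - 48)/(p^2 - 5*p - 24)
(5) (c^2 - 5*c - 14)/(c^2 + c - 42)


(1) = (b + 6)/(b + 5)
(2) = (l^2 - 6*l*v)/(l^2 - 8*l*v + 7*v^2)
(3) = (s + 7)/(s - 5)
(4) = (p + 6)/(p + 3)
(5) = (c^2 - 5*c - 14)/(c^2 + c - 42)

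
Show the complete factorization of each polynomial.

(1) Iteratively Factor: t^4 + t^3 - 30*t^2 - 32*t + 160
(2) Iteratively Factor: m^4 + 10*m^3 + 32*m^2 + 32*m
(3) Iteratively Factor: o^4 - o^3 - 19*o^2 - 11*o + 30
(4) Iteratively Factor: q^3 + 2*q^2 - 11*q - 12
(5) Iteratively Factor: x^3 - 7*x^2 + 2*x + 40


(1) = (t + 4)*(t^3 - 3*t^2 - 18*t + 40) = (t + 4)^2*(t^2 - 7*t + 10) = (t - 2)*(t + 4)^2*(t - 5)
(2) = (m)*(m^3 + 10*m^2 + 32*m + 32) = m*(m + 2)*(m^2 + 8*m + 16) = m*(m + 2)*(m + 4)*(m + 4)
(3) = (o - 5)*(o^3 + 4*o^2 + o - 6) = (o - 5)*(o + 2)*(o^2 + 2*o - 3) = (o - 5)*(o - 1)*(o + 2)*(o + 3)
(4) = (q + 4)*(q^2 - 2*q - 3) = (q + 1)*(q + 4)*(q - 3)
(5) = (x - 4)*(x^2 - 3*x - 10) = (x - 4)*(x + 2)*(x - 5)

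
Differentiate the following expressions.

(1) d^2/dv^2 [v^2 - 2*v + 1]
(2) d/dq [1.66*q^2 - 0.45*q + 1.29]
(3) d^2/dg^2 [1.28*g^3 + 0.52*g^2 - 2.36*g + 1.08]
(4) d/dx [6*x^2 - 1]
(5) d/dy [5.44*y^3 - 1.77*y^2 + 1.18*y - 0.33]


(1) = 2
(2) = 3.32*q - 0.45
(3) = 7.68*g + 1.04
(4) = 12*x
(5) = 16.32*y^2 - 3.54*y + 1.18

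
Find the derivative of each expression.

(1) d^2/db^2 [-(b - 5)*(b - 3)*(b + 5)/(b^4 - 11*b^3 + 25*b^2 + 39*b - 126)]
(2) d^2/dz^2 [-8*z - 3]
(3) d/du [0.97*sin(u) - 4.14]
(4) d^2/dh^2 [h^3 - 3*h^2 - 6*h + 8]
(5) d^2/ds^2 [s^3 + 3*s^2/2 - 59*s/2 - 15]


(1) = 2*(-b^6 + 153*b^4 - 1314*b^3 + 3867*b^2 - 3750*b + 6661)/(b^9 - 24*b^8 + 195*b^7 - 434*b^6 - 1821*b^5 + 8292*b^4 + 3277*b^3 - 42210*b^2 + 5292*b + 74088)
(2) = 0
(3) = 0.97*cos(u)
(4) = 6*h - 6
(5) = 6*s + 3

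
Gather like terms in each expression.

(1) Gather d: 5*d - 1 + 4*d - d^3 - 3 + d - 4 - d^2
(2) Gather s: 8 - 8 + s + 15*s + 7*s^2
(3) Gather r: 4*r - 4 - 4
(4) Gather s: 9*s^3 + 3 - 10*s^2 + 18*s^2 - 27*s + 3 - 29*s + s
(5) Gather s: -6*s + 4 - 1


(1) = -d^3 - d^2 + 10*d - 8
(2) = 7*s^2 + 16*s
(3) = 4*r - 8
(4) = 9*s^3 + 8*s^2 - 55*s + 6
(5) = 3 - 6*s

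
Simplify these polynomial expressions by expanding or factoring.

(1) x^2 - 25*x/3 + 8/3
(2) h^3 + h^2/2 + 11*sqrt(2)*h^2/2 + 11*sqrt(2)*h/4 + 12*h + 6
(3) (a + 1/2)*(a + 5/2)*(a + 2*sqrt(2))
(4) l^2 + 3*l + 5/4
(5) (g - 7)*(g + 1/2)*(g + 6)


(1) = (x - 8)*(x - 1/3)
(2) = (h + 1/2)*(h + 3*sqrt(2)/2)*(h + 4*sqrt(2))
(3) = a^3 + 2*sqrt(2)*a^2 + 3*a^2 + 5*a/4 + 6*sqrt(2)*a + 5*sqrt(2)/2
(4) = (l + 1/2)*(l + 5/2)
(5) = g^3 - g^2/2 - 85*g/2 - 21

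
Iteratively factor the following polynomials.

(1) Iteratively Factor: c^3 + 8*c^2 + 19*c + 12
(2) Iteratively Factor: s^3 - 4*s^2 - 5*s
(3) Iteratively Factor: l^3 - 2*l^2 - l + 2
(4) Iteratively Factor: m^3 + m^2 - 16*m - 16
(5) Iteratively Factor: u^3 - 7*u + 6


(1) = (c + 4)*(c^2 + 4*c + 3) = (c + 1)*(c + 4)*(c + 3)
(2) = (s)*(s^2 - 4*s - 5) = s*(s - 5)*(s + 1)
(3) = (l + 1)*(l^2 - 3*l + 2) = (l - 1)*(l + 1)*(l - 2)
(4) = (m - 4)*(m^2 + 5*m + 4) = (m - 4)*(m + 1)*(m + 4)
(5) = (u - 2)*(u^2 + 2*u - 3) = (u - 2)*(u - 1)*(u + 3)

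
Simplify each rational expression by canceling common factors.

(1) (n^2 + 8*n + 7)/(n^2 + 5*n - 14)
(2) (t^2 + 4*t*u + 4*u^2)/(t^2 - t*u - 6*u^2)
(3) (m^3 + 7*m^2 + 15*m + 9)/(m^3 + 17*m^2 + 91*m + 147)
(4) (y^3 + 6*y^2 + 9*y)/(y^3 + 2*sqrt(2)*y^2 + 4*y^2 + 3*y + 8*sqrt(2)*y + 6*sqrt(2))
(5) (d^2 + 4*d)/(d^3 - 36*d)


(1) = (n + 1)/(n - 2)
(2) = (t + 2*u)/(t - 3*u)
(3) = (m^2 + 4*m + 3)/(m^2 + 14*m + 49)
(4) = (y^2 + 3*y)/(y^2 + y*(1 + 2*sqrt(2)) + 2*sqrt(2))
(5) = (d + 4)/(d^2 - 36)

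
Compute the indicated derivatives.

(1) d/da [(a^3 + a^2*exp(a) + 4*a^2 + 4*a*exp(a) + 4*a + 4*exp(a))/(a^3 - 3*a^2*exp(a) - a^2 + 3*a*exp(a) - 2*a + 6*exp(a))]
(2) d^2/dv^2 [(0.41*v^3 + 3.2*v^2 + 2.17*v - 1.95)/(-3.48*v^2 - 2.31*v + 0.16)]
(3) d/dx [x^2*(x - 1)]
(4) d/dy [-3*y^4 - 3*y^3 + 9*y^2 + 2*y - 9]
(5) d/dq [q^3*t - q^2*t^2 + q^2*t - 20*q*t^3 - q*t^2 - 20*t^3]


(1) = ((a^3 - 3*a^2*exp(a) - a^2 + 3*a*exp(a) - 2*a + 6*exp(a))*(a^2*exp(a) + 3*a^2 + 6*a*exp(a) + 8*a + 8*exp(a) + 4) + (a^3 + a^2*exp(a) + 4*a^2 + 4*a*exp(a) + 4*a + 4*exp(a))*(3*a^2*exp(a) - 3*a^2 + 3*a*exp(a) + 2*a - 9*exp(a) + 2))/(a^3 - 3*a^2*exp(a) - a^2 + 3*a*exp(a) - 2*a + 6*exp(a))^2
(2) = (-5.942994*v^3 + 131.910336*v^2 + 86.741448*v + 21.214406)/(42.144192*v^6 + 83.925072*v^5 + 49.895892*v^4 + 4.609143*v^3 - 2.294064*v^2 + 0.177408*v - 0.004096)
(3) = x*(3*x - 2)
(4) = -12*y^3 - 9*y^2 + 18*y + 2
(5) = t*(3*q^2 - 2*q*t + 2*q - 20*t^2 - t)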